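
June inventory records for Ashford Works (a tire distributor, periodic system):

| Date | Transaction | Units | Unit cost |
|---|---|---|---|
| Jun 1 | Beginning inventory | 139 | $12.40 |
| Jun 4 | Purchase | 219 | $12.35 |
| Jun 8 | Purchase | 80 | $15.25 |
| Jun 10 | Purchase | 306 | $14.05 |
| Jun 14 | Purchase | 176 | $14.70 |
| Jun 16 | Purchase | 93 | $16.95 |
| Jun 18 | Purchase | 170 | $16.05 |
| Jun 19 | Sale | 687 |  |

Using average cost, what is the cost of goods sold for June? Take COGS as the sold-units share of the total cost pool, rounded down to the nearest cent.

Jun 19, sell 687: 687/1183 × $16,839.60 → $9,779.20
Ending inventory (cost pool remaining) = $7,060.40
Check: goods available $16,839.60 = COGS $9,779.20 + ending $7,060.40

COGS = $9,779.20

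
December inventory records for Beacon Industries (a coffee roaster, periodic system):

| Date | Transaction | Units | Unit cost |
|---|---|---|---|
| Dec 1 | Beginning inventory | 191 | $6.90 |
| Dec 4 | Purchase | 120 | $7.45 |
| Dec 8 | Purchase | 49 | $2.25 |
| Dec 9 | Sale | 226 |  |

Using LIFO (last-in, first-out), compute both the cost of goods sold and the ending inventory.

Dec 9, 226 sold [LIFO — newest first]: 49 @ $2.25 + 120 @ $7.45 + 57 @ $6.90 = $1,397.55
Ending inventory: 134 @ $6.90 = $924.60
Check: goods available $2,322.15 = COGS $1,397.55 + ending $924.60

COGS = $1,397.55; ending inventory = $924.60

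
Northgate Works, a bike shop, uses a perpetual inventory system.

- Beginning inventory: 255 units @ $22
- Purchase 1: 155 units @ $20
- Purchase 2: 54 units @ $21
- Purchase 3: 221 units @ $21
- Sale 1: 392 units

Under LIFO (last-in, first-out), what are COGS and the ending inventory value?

COGS = $8,115; ending inventory = $6,370

Sale 1 (392) [LIFO — newest first]: 221 @ $21 + 54 @ $21 + 117 @ $20 = $8,115
Ending inventory: 255 @ $22 + 38 @ $20 = $6,370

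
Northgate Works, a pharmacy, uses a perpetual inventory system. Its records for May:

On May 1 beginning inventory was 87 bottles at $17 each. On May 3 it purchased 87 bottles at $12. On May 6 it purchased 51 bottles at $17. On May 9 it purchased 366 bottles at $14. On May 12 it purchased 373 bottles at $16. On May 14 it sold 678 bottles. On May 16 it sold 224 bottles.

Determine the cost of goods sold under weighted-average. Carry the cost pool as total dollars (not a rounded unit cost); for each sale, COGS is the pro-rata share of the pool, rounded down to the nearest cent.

COGS = $13,550.58

After May 1: 87 on hand, pool $1,479.00 (≈ $17.0000 each)
After May 3: 174 on hand, pool $2,523.00 (≈ $14.5000 each)
After May 6: 225 on hand, pool $3,390.00 (≈ $15.0667 each)
After May 9: 591 on hand, pool $8,514.00 (≈ $14.4061 each)
After May 12: 964 on hand, pool $14,482.00 (≈ $15.0228 each)
May 14, sell 678: 678/964 × $14,482.00 → $10,185.47
May 16, sell 224: 224/286 × $4,296.53 → $3,365.11
Total COGS = $10,185.47 + $3,365.11 = $13,550.58
Ending inventory (cost pool remaining) = $931.42
Check: goods available $14,482.00 = COGS $13,550.58 + ending $931.42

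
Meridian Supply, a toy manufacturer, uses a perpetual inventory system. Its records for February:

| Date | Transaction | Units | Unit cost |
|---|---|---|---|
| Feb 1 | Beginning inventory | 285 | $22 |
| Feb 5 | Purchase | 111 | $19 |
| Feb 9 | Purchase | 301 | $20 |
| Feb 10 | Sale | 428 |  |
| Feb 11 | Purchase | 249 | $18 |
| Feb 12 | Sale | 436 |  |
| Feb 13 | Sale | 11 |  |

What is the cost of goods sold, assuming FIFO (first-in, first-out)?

Feb 10, 428 sold [FIFO — oldest first]: 285 @ $22 + 111 @ $19 + 32 @ $20 = $9,019
Feb 12, 436 sold [FIFO — oldest first]: 269 @ $20 + 167 @ $18 = $8,386
Feb 13, 11 sold [FIFO — oldest first]: 11 @ $18 = $198
Total COGS = $9,019 + $8,386 + $198 = $17,603
Ending inventory: 71 @ $18 = $1,278
Check: goods available $18,881 = COGS $17,603 + ending $1,278

COGS = $17,603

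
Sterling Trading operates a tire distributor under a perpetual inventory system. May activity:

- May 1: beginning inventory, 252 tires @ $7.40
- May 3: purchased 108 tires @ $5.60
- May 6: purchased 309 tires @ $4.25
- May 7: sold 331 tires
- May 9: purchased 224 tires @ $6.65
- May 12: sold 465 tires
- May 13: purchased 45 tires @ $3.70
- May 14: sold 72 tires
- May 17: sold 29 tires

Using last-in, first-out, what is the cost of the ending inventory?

May 7, 331 sold [LIFO — newest first]: 309 @ $4.25 + 22 @ $5.60 = $1,436.45
May 12, 465 sold [LIFO — newest first]: 224 @ $6.65 + 86 @ $5.60 + 155 @ $7.40 = $3,118.20
May 14, 72 sold [LIFO — newest first]: 45 @ $3.70 + 27 @ $7.40 = $366.30
May 17, 29 sold [LIFO — newest first]: 29 @ $7.40 = $214.60
Total COGS = $1,436.45 + $3,118.20 + $366.30 + $214.60 = $5,135.55
Ending inventory: 41 @ $7.40 = $303.40

Ending inventory = $303.40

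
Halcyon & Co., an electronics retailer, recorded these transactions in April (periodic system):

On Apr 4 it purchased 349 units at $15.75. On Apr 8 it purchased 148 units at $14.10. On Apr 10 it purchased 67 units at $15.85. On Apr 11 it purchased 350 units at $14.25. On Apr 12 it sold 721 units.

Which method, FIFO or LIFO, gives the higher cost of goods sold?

FIFO

FIFO COGS: 349 @ $15.75 + 148 @ $14.10 + 67 @ $15.85 + 157 @ $14.25 = $10,882.75
LIFO COGS: 350 @ $14.25 + 67 @ $15.85 + 148 @ $14.10 + 156 @ $15.75 = $10,593.25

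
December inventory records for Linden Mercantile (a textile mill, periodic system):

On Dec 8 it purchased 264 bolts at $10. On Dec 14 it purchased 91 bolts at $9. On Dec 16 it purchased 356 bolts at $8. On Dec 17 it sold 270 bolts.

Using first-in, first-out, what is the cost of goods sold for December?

Dec 17, 270 sold [FIFO — oldest first]: 264 @ $10 + 6 @ $9 = $2,694
Ending inventory: 85 @ $9 + 356 @ $8 = $3,613

COGS = $2,694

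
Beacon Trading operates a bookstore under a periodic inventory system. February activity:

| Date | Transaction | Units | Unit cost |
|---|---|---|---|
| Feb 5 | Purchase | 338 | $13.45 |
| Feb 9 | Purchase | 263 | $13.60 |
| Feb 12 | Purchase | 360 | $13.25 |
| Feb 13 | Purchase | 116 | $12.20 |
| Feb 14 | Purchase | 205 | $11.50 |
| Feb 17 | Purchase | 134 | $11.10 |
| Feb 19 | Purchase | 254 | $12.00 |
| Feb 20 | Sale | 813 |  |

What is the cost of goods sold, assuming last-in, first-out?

COGS = $9,686.10

Feb 20, 813 sold [LIFO — newest first]: 254 @ $12.00 + 134 @ $11.10 + 205 @ $11.50 + 116 @ $12.20 + 104 @ $13.25 = $9,686.10
Ending inventory: 338 @ $13.45 + 263 @ $13.60 + 256 @ $13.25 = $11,514.90
Check: goods available $21,201.00 = COGS $9,686.10 + ending $11,514.90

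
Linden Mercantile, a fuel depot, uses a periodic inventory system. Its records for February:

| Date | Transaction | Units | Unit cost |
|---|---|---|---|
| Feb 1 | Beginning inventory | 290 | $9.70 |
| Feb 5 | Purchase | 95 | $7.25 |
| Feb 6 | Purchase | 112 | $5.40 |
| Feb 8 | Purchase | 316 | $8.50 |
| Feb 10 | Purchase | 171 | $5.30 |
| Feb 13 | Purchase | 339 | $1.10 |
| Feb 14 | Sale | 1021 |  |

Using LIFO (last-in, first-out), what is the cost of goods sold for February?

Feb 14, 1021 sold [LIFO — newest first]: 339 @ $1.10 + 171 @ $5.30 + 316 @ $8.50 + 112 @ $5.40 + 83 @ $7.25 = $5,171.75
Ending inventory: 290 @ $9.70 + 12 @ $7.25 = $2,900.00

COGS = $5,171.75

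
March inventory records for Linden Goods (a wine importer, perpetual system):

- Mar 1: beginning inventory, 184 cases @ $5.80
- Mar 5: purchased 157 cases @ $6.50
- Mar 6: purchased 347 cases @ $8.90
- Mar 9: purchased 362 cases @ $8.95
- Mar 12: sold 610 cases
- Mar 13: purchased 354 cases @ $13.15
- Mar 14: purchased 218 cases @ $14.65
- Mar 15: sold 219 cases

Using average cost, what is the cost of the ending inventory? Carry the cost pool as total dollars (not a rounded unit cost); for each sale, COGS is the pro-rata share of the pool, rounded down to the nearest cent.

Ending inventory = $8,913.79

After Mar 1: 184 on hand, pool $1,067.20 (≈ $5.8000 each)
After Mar 5: 341 on hand, pool $2,087.70 (≈ $6.1223 each)
After Mar 6: 688 on hand, pool $5,176.00 (≈ $7.5233 each)
After Mar 9: 1050 on hand, pool $8,415.90 (≈ $8.0151 each)
Mar 12, sell 610: 610/1050 × $8,415.90 → $4,889.23
After Mar 13: 794 on hand, pool $8,181.77 (≈ $10.3045 each)
After Mar 14: 1012 on hand, pool $11,375.47 (≈ $11.2406 each)
Mar 15, sell 219: 219/1012 × $11,375.47 → $2,461.68
Total COGS = $4,889.23 + $2,461.68 = $7,350.91
Ending inventory (cost pool remaining) = $8,913.79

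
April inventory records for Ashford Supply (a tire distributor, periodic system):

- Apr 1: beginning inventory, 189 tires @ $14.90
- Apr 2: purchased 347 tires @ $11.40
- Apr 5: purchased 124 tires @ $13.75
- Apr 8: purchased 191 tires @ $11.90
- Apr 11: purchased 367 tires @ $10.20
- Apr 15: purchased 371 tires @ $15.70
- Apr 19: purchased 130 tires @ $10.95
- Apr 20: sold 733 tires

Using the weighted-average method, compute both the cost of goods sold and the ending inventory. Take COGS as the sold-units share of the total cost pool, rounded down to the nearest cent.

COGS = $9,270.76; ending inventory = $12,470.64

Apr 20, sell 733: 733/1719 × $21,741.40 → $9,270.76
Ending inventory (cost pool remaining) = $12,470.64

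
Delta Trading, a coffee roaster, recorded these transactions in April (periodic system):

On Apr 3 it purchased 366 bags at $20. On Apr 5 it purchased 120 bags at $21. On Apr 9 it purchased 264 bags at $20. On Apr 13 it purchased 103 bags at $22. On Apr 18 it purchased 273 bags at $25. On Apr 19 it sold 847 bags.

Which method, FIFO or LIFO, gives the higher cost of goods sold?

FIFO COGS: 366 @ $20 + 120 @ $21 + 264 @ $20 + 97 @ $22 = $17,254
LIFO COGS: 273 @ $25 + 103 @ $22 + 264 @ $20 + 120 @ $21 + 87 @ $20 = $18,631

LIFO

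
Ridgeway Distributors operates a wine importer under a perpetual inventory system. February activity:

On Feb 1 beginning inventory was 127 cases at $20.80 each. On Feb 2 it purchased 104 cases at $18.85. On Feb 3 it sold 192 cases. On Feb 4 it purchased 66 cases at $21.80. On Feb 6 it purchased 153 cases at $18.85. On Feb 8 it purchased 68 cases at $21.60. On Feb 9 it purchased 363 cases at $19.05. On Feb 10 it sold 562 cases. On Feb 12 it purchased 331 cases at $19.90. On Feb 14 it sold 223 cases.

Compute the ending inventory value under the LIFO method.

Feb 3, 192 sold [LIFO — newest first]: 104 @ $18.85 + 88 @ $20.80 = $3,790.80
Feb 10, 562 sold [LIFO — newest first]: 363 @ $19.05 + 68 @ $21.60 + 131 @ $18.85 = $10,853.30
Feb 14, 223 sold [LIFO — newest first]: 223 @ $19.90 = $4,437.70
Total COGS = $3,790.80 + $10,853.30 + $4,437.70 = $19,081.80
Ending inventory: 39 @ $20.80 + 66 @ $21.80 + 22 @ $18.85 + 108 @ $19.90 = $4,813.90

Ending inventory = $4,813.90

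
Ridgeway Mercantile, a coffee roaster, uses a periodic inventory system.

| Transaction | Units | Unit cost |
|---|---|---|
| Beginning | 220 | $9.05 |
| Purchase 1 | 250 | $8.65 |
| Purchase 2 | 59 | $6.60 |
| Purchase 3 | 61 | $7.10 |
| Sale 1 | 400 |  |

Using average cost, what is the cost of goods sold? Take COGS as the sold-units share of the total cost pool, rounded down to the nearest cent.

Sale 1, sell 400: 400/590 × $4,976.00 → $3,373.55
Ending inventory (cost pool remaining) = $1,602.45
Check: goods available $4,976.00 = COGS $3,373.55 + ending $1,602.45

COGS = $3,373.55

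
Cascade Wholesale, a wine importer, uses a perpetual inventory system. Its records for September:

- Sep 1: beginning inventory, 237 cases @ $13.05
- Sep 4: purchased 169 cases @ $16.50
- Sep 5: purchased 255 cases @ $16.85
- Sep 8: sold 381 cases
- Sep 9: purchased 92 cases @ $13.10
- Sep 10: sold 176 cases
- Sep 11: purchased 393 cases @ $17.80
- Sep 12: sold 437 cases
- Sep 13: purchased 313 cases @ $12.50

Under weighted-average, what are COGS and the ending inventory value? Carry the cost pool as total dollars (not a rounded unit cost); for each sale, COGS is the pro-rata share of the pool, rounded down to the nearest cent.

After Sep 1: 237 on hand, pool $3,092.85 (≈ $13.0500 each)
After Sep 4: 406 on hand, pool $5,881.35 (≈ $14.4861 each)
After Sep 5: 661 on hand, pool $10,178.10 (≈ $15.3980 each)
Sep 8, sell 381: 381/661 × $10,178.10 → $5,866.65
After Sep 9: 372 on hand, pool $5,516.65 (≈ $14.8297 each)
Sep 10, sell 176: 176/372 × $5,516.65 → $2,610.02
After Sep 11: 589 on hand, pool $9,902.03 (≈ $16.8116 each)
Sep 12, sell 437: 437/589 × $9,902.03 → $7,346.66
After Sep 13: 465 on hand, pool $6,467.87 (≈ $13.9094 each)
Total COGS = $5,866.65 + $2,610.02 + $7,346.66 = $15,823.33
Ending inventory (cost pool remaining) = $6,467.87
Check: goods available $22,291.20 = COGS $15,823.33 + ending $6,467.87

COGS = $15,823.33; ending inventory = $6,467.87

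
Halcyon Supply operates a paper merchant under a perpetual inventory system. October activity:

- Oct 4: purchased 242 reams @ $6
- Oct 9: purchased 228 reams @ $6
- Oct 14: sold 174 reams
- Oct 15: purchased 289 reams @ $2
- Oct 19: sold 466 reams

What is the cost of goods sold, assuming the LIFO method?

Oct 14, 174 sold [LIFO — newest first]: 174 @ $6 = $1,044
Oct 19, 466 sold [LIFO — newest first]: 289 @ $2 + 54 @ $6 + 123 @ $6 = $1,640
Total COGS = $1,044 + $1,640 = $2,684
Ending inventory: 119 @ $6 = $714
Check: goods available $3,398 = COGS $2,684 + ending $714

COGS = $2,684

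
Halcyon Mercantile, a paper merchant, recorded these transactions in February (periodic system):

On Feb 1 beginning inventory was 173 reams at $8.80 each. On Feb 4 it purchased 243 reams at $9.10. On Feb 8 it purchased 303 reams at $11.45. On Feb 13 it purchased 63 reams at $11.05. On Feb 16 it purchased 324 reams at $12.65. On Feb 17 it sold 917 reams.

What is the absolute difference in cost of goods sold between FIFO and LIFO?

FIFO COGS: 173 @ $8.80 + 243 @ $9.10 + 303 @ $11.45 + 63 @ $11.05 + 135 @ $12.65 = $9,606.95
LIFO COGS: 324 @ $12.65 + 63 @ $11.05 + 303 @ $11.45 + 227 @ $9.10 = $10,329.80
Difference = |$9,606.95 − $10,329.80| = $722.85

$722.85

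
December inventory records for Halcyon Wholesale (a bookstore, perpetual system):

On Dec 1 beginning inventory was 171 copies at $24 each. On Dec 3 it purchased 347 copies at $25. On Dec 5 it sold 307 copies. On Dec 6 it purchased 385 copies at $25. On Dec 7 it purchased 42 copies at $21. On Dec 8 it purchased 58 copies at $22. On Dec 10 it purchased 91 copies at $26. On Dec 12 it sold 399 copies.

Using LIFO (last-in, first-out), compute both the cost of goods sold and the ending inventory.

Dec 5, 307 sold [LIFO — newest first]: 307 @ $25 = $7,675
Dec 12, 399 sold [LIFO — newest first]: 91 @ $26 + 58 @ $22 + 42 @ $21 + 208 @ $25 = $9,724
Total COGS = $7,675 + $9,724 = $17,399
Ending inventory: 171 @ $24 + 40 @ $25 + 177 @ $25 = $9,529

COGS = $17,399; ending inventory = $9,529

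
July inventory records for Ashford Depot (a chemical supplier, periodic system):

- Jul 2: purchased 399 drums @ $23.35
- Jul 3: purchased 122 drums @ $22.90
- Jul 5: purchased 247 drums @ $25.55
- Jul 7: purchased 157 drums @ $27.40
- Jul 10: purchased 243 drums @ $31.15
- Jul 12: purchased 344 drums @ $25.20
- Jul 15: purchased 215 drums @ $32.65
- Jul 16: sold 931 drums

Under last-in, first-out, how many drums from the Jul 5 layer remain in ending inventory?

247

Jul 16, 931 sold [LIFO — newest first]: 215 @ $32.65 + 344 @ $25.20 + 243 @ $31.15 + 129 @ $27.40 = $26,792.60
Ending inventory: 399 @ $23.35 + 122 @ $22.90 + 247 @ $25.55 + 28 @ $27.40 = $19,188.50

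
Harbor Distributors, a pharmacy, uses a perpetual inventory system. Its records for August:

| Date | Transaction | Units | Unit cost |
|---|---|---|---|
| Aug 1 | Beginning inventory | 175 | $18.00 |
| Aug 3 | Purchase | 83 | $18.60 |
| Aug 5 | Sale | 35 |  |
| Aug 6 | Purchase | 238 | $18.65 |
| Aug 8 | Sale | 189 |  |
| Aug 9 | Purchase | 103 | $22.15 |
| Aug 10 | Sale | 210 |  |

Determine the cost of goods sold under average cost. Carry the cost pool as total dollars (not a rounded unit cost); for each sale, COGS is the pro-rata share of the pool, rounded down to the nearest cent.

COGS = $8,204.53

After Aug 1: 175 on hand, pool $3,150.00 (≈ $18.0000 each)
After Aug 3: 258 on hand, pool $4,693.80 (≈ $18.1930 each)
Aug 5, sell 35: 35/258 × $4,693.80 → $636.75
After Aug 6: 461 on hand, pool $8,495.75 (≈ $18.4290 each)
Aug 8, sell 189: 189/461 × $8,495.75 → $3,483.07
After Aug 9: 375 on hand, pool $7,294.13 (≈ $19.4510 each)
Aug 10, sell 210: 210/375 × $7,294.13 → $4,084.71
Total COGS = $636.75 + $3,483.07 + $4,084.71 = $8,204.53
Ending inventory (cost pool remaining) = $3,209.42
Check: goods available $11,413.95 = COGS $8,204.53 + ending $3,209.42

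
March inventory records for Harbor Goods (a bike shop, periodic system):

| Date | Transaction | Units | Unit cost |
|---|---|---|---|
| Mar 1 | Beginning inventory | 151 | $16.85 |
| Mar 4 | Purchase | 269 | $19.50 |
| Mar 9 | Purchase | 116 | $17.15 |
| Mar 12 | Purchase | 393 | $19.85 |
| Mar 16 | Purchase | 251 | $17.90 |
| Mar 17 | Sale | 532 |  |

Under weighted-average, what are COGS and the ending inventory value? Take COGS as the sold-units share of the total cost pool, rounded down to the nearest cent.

COGS = $9,951.64; ending inventory = $12,121.56

Mar 17, sell 532: 532/1180 × $22,073.20 → $9,951.64
Ending inventory (cost pool remaining) = $12,121.56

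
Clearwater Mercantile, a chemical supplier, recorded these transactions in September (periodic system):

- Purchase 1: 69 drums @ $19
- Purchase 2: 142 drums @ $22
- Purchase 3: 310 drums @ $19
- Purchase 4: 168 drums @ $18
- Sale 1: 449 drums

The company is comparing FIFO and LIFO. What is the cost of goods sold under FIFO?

FIFO COGS: 69 @ $19 + 142 @ $22 + 238 @ $19 = $8,957
LIFO COGS: 168 @ $18 + 281 @ $19 = $8,363

COGS = $8,957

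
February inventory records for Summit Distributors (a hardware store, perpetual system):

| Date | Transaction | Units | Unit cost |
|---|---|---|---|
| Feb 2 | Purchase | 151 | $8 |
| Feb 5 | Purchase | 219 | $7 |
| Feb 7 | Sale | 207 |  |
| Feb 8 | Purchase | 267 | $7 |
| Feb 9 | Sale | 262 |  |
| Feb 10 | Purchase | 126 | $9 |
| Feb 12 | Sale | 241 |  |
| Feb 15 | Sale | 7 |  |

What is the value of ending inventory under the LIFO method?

Ending inventory = $368

Feb 7, 207 sold [LIFO — newest first]: 207 @ $7 = $1,449
Feb 9, 262 sold [LIFO — newest first]: 262 @ $7 = $1,834
Feb 12, 241 sold [LIFO — newest first]: 126 @ $9 + 5 @ $7 + 12 @ $7 + 98 @ $8 = $2,037
Feb 15, 7 sold [LIFO — newest first]: 7 @ $8 = $56
Total COGS = $1,449 + $1,834 + $2,037 + $56 = $5,376
Ending inventory: 46 @ $8 = $368
Check: goods available $5,744 = COGS $5,376 + ending $368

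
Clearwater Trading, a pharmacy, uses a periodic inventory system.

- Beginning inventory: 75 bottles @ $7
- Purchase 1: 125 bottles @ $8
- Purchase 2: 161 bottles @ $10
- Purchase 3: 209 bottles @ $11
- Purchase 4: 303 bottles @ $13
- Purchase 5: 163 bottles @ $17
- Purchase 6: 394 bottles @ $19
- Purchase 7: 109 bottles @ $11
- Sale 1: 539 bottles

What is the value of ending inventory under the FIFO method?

Ending inventory = $15,736

Sale 1 (539) [FIFO — oldest first]: 75 @ $7 + 125 @ $8 + 161 @ $10 + 178 @ $11 = $5,093
Ending inventory: 31 @ $11 + 303 @ $13 + 163 @ $17 + 394 @ $19 + 109 @ $11 = $15,736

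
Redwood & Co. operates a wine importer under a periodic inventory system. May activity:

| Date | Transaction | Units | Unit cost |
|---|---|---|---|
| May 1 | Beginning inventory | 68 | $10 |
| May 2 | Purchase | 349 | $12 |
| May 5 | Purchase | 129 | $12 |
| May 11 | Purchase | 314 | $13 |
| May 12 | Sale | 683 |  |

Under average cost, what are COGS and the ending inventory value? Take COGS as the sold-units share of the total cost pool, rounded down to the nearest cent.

May 12, sell 683: 683/860 × $10,498.00 → $8,337.36
Ending inventory (cost pool remaining) = $2,160.64

COGS = $8,337.36; ending inventory = $2,160.64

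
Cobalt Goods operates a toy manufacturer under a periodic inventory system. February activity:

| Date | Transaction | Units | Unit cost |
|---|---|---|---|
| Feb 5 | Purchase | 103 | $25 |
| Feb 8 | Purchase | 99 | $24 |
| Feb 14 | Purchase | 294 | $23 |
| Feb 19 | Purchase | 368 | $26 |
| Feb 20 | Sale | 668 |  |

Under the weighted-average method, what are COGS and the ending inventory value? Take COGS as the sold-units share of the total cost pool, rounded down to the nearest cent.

COGS = $16,453.36; ending inventory = $4,827.64

Feb 20, sell 668: 668/864 × $21,281.00 → $16,453.36
Ending inventory (cost pool remaining) = $4,827.64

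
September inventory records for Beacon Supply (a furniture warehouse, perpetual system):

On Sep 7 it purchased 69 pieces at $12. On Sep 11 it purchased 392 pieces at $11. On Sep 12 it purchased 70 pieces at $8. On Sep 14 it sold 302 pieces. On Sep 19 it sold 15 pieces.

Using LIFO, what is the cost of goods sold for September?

COGS = $3,277

Sep 14, 302 sold [LIFO — newest first]: 70 @ $8 + 232 @ $11 = $3,112
Sep 19, 15 sold [LIFO — newest first]: 15 @ $11 = $165
Total COGS = $3,112 + $165 = $3,277
Ending inventory: 69 @ $12 + 145 @ $11 = $2,423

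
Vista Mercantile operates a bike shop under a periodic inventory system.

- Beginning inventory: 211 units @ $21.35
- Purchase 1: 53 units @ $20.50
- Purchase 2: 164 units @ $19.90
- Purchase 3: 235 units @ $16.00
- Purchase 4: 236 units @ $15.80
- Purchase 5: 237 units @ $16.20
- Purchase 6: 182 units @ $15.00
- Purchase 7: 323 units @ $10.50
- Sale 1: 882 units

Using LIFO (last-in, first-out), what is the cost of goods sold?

Sale 1 (882) [LIFO — newest first]: 323 @ $10.50 + 182 @ $15.00 + 237 @ $16.20 + 140 @ $15.80 = $12,172.90
Ending inventory: 211 @ $21.35 + 53 @ $20.50 + 164 @ $19.90 + 235 @ $16.00 + 96 @ $15.80 = $14,131.75
Check: goods available $26,304.65 = COGS $12,172.90 + ending $14,131.75

COGS = $12,172.90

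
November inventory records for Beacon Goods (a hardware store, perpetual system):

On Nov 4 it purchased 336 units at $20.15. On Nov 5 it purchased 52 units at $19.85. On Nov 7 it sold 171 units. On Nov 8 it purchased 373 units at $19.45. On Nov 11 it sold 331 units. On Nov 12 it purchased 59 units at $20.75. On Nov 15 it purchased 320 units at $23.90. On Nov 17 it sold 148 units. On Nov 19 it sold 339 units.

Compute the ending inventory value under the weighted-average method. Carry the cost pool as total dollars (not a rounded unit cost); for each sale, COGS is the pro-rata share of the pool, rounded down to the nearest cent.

Ending inventory = $3,307.02

After Nov 4: 336 on hand, pool $6,770.40 (≈ $20.1500 each)
After Nov 5: 388 on hand, pool $7,802.60 (≈ $20.1098 each)
Nov 7, sell 171: 171/388 × $7,802.60 → $3,438.77
After Nov 8: 590 on hand, pool $11,618.68 (≈ $19.6927 each)
Nov 11, sell 331: 331/590 × $11,618.68 → $6,518.27
After Nov 12: 318 on hand, pool $6,324.66 (≈ $19.8889 each)
After Nov 15: 638 on hand, pool $13,972.66 (≈ $21.9007 each)
Nov 17, sell 148: 148/638 × $13,972.66 → $3,241.30
Nov 19, sell 339: 339/490 × $10,731.36 → $7,424.34
Total COGS = $3,438.77 + $6,518.27 + $3,241.30 + $7,424.34 = $20,622.68
Ending inventory (cost pool remaining) = $3,307.02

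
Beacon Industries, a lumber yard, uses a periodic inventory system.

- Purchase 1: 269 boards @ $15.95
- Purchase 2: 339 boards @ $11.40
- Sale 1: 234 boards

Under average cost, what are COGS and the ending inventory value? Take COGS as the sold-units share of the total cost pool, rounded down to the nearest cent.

Sale 1, sell 234: 234/608 × $8,155.15 → $3,138.65
Ending inventory (cost pool remaining) = $5,016.50

COGS = $3,138.65; ending inventory = $5,016.50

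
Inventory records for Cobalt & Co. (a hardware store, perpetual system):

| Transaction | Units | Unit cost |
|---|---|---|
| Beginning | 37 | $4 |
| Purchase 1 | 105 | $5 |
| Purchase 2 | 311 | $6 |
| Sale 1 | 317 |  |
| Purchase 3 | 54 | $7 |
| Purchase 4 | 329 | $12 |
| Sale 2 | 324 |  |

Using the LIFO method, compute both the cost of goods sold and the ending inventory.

COGS = $5,784; ending inventory = $1,081

Sale 1 (317) [LIFO — newest first]: 311 @ $6 + 6 @ $5 = $1,896
Sale 2 (324) [LIFO — newest first]: 324 @ $12 = $3,888
Total COGS = $1,896 + $3,888 = $5,784
Ending inventory: 37 @ $4 + 99 @ $5 + 54 @ $7 + 5 @ $12 = $1,081
Check: goods available $6,865 = COGS $5,784 + ending $1,081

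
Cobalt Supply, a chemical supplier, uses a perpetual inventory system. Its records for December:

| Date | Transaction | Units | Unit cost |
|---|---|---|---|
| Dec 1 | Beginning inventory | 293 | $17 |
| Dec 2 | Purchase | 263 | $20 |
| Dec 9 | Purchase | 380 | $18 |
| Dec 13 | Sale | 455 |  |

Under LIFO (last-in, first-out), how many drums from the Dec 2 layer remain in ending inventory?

188

Dec 13, 455 sold [LIFO — newest first]: 380 @ $18 + 75 @ $20 = $8,340
Ending inventory: 293 @ $17 + 188 @ $20 = $8,741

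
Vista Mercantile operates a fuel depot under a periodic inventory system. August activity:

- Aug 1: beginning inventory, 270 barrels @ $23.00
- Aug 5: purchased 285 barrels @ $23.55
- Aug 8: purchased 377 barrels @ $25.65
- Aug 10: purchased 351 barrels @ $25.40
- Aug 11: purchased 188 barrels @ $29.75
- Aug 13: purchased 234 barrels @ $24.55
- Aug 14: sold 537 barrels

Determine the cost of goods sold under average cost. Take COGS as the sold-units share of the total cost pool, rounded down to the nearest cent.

COGS = $13,494.25

Aug 14, sell 537: 537/1705 × $42,844.90 → $13,494.25
Ending inventory (cost pool remaining) = $29,350.65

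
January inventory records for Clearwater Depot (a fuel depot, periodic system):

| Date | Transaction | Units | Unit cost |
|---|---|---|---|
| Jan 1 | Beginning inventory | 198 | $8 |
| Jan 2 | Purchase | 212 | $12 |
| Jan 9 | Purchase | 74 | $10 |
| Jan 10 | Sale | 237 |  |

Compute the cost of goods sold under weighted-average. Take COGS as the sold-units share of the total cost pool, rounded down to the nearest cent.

COGS = $2,383.71

Jan 10, sell 237: 237/484 × $4,868.00 → $2,383.71
Ending inventory (cost pool remaining) = $2,484.29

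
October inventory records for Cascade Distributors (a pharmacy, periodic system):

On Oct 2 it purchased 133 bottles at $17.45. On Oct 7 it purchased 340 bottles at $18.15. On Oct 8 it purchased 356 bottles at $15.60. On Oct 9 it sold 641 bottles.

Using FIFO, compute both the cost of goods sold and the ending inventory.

COGS = $11,112.65; ending inventory = $2,932.80

Oct 9, 641 sold [FIFO — oldest first]: 133 @ $17.45 + 340 @ $18.15 + 168 @ $15.60 = $11,112.65
Ending inventory: 188 @ $15.60 = $2,932.80
Check: goods available $14,045.45 = COGS $11,112.65 + ending $2,932.80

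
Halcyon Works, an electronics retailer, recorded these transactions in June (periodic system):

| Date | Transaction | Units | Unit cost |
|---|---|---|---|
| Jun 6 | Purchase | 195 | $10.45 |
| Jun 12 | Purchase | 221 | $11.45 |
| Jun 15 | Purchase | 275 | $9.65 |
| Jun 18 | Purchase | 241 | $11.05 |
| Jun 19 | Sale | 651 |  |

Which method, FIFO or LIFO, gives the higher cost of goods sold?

LIFO

FIFO COGS: 195 @ $10.45 + 221 @ $11.45 + 235 @ $9.65 = $6,835.95
LIFO COGS: 241 @ $11.05 + 275 @ $9.65 + 135 @ $11.45 = $6,862.55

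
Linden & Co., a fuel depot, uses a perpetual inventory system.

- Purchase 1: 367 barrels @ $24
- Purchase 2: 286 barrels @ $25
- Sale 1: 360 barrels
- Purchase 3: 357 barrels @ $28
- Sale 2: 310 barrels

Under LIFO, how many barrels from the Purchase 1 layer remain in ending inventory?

Sale 1 (360) [LIFO — newest first]: 286 @ $25 + 74 @ $24 = $8,926
Sale 2 (310) [LIFO — newest first]: 310 @ $28 = $8,680
Total COGS = $8,926 + $8,680 = $17,606
Ending inventory: 293 @ $24 + 47 @ $28 = $8,348
Check: goods available $25,954 = COGS $17,606 + ending $8,348

293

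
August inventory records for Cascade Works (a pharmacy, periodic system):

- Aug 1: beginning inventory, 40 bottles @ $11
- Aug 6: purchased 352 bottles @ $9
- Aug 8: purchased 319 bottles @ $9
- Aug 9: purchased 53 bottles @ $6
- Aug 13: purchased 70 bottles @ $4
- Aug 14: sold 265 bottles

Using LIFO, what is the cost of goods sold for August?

Aug 14, 265 sold [LIFO — newest first]: 70 @ $4 + 53 @ $6 + 142 @ $9 = $1,876
Ending inventory: 40 @ $11 + 352 @ $9 + 177 @ $9 = $5,201

COGS = $1,876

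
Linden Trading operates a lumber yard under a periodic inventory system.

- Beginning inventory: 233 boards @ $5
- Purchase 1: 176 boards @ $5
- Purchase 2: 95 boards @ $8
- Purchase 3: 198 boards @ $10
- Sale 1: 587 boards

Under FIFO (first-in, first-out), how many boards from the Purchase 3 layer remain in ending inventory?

115

Sale 1 (587) [FIFO — oldest first]: 233 @ $5 + 176 @ $5 + 95 @ $8 + 83 @ $10 = $3,635
Ending inventory: 115 @ $10 = $1,150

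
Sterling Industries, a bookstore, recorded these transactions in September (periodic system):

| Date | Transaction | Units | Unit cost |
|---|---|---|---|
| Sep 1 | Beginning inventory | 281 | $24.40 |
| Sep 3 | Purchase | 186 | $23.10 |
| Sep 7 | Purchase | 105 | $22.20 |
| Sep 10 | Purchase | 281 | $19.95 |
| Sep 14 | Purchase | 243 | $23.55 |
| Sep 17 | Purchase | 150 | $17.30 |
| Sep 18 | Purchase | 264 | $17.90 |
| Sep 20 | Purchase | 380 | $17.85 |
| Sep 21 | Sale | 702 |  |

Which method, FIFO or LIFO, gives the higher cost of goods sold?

FIFO COGS: 281 @ $24.40 + 186 @ $23.10 + 105 @ $22.20 + 130 @ $19.95 = $16,077.50
LIFO COGS: 380 @ $17.85 + 264 @ $17.90 + 58 @ $17.30 = $12,512.00

FIFO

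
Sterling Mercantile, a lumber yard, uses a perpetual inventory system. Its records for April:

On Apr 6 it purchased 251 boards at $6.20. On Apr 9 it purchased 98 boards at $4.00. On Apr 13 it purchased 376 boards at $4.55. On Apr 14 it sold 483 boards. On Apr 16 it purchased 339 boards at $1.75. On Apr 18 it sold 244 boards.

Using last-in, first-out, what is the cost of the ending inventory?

Apr 14, 483 sold [LIFO — newest first]: 376 @ $4.55 + 98 @ $4.00 + 9 @ $6.20 = $2,158.60
Apr 18, 244 sold [LIFO — newest first]: 244 @ $1.75 = $427.00
Total COGS = $2,158.60 + $427.00 = $2,585.60
Ending inventory: 242 @ $6.20 + 95 @ $1.75 = $1,666.65

Ending inventory = $1,666.65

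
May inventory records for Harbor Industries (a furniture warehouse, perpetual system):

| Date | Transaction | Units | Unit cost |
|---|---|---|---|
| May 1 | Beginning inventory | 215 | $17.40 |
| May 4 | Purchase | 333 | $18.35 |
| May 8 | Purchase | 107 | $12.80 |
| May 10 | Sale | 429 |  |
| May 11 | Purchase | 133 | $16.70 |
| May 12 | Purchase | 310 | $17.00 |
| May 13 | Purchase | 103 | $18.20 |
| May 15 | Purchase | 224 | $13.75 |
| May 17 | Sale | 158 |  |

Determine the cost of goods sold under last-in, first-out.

COGS = $9,450.80

May 10, 429 sold [LIFO — newest first]: 107 @ $12.80 + 322 @ $18.35 = $7,278.30
May 17, 158 sold [LIFO — newest first]: 158 @ $13.75 = $2,172.50
Total COGS = $7,278.30 + $2,172.50 = $9,450.80
Ending inventory: 215 @ $17.40 + 11 @ $18.35 + 133 @ $16.70 + 310 @ $17.00 + 103 @ $18.20 + 66 @ $13.75 = $14,216.05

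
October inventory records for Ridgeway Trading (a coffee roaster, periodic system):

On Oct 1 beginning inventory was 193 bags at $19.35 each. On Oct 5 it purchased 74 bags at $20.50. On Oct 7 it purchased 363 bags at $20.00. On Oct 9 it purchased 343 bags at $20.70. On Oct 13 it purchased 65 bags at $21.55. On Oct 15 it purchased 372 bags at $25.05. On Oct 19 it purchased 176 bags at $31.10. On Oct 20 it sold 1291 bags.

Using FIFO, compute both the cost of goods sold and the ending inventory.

Oct 20, 1291 sold [FIFO — oldest first]: 193 @ $19.35 + 74 @ $20.50 + 363 @ $20.00 + 343 @ $20.70 + 65 @ $21.55 + 253 @ $25.05 = $27,350.05
Ending inventory: 119 @ $25.05 + 176 @ $31.10 = $8,454.55

COGS = $27,350.05; ending inventory = $8,454.55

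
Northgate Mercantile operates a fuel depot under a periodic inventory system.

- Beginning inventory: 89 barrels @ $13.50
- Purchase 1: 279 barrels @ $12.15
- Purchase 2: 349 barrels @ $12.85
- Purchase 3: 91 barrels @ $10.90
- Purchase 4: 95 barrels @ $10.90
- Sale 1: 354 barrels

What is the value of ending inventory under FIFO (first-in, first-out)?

Ending inventory = $6,682.15

Sale 1 (354) [FIFO — oldest first]: 89 @ $13.50 + 265 @ $12.15 = $4,421.25
Ending inventory: 14 @ $12.15 + 349 @ $12.85 + 91 @ $10.90 + 95 @ $10.90 = $6,682.15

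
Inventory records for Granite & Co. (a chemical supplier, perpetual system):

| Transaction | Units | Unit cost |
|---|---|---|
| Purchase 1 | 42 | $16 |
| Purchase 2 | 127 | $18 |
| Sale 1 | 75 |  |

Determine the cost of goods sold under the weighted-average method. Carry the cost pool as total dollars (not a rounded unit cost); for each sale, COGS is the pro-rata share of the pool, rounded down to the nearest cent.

After Purchase 1: 42 on hand, pool $672.00 (≈ $16.0000 each)
After Purchase 2: 169 on hand, pool $2,958.00 (≈ $17.5030 each)
Sale 1, sell 75: 75/169 × $2,958.00 → $1,312.72
Ending inventory (cost pool remaining) = $1,645.28

COGS = $1,312.72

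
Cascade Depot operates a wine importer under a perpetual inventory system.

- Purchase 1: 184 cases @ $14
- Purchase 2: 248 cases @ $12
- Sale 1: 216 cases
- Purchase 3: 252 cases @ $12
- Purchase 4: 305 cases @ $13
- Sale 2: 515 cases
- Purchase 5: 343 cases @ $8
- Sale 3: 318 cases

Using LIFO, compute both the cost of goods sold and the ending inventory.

COGS = $11,621; ending inventory = $3,664

Sale 1 (216) [LIFO — newest first]: 216 @ $12 = $2,592
Sale 2 (515) [LIFO — newest first]: 305 @ $13 + 210 @ $12 = $6,485
Sale 3 (318) [LIFO — newest first]: 318 @ $8 = $2,544
Total COGS = $2,592 + $6,485 + $2,544 = $11,621
Ending inventory: 184 @ $14 + 32 @ $12 + 42 @ $12 + 25 @ $8 = $3,664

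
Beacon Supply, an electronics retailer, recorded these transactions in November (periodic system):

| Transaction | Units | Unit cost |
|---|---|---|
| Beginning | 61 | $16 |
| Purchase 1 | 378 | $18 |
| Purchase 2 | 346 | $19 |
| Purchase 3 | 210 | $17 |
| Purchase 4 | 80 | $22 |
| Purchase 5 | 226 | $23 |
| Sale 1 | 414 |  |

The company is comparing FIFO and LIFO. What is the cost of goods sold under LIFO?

FIFO COGS: 61 @ $16 + 353 @ $18 = $7,330
LIFO COGS: 226 @ $23 + 80 @ $22 + 108 @ $17 = $8,794

COGS = $8,794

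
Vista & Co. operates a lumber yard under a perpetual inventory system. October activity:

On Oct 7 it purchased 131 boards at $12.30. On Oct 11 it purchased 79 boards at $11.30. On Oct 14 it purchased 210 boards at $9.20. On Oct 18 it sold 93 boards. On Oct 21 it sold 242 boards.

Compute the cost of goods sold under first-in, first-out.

COGS = $3,654.00

Oct 18, 93 sold [FIFO — oldest first]: 93 @ $12.30 = $1,143.90
Oct 21, 242 sold [FIFO — oldest first]: 38 @ $12.30 + 79 @ $11.30 + 125 @ $9.20 = $2,510.10
Total COGS = $1,143.90 + $2,510.10 = $3,654.00
Ending inventory: 85 @ $9.20 = $782.00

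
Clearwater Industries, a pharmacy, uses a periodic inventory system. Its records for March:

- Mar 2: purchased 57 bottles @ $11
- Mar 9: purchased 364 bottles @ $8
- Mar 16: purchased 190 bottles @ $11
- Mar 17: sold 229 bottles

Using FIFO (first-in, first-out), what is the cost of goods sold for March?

Mar 17, 229 sold [FIFO — oldest first]: 57 @ $11 + 172 @ $8 = $2,003
Ending inventory: 192 @ $8 + 190 @ $11 = $3,626

COGS = $2,003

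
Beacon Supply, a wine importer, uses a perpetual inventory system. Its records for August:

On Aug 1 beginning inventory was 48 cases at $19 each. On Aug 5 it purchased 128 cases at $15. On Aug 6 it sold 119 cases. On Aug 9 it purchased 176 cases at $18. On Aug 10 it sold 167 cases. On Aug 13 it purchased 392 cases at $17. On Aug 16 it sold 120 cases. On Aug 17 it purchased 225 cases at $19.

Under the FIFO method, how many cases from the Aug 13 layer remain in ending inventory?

Aug 6, 119 sold [FIFO — oldest first]: 48 @ $19 + 71 @ $15 = $1,977
Aug 10, 167 sold [FIFO — oldest first]: 57 @ $15 + 110 @ $18 = $2,835
Aug 16, 120 sold [FIFO — oldest first]: 66 @ $18 + 54 @ $17 = $2,106
Total COGS = $1,977 + $2,835 + $2,106 = $6,918
Ending inventory: 338 @ $17 + 225 @ $19 = $10,021
Check: goods available $16,939 = COGS $6,918 + ending $10,021

338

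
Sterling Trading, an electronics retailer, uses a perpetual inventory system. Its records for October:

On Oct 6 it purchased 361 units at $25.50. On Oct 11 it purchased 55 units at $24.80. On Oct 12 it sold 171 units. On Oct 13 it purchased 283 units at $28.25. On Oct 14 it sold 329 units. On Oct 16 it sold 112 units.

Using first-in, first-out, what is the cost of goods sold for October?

COGS = $16,106.50

Oct 12, 171 sold [FIFO — oldest first]: 171 @ $25.50 = $4,360.50
Oct 14, 329 sold [FIFO — oldest first]: 190 @ $25.50 + 55 @ $24.80 + 84 @ $28.25 = $8,582.00
Oct 16, 112 sold [FIFO — oldest first]: 112 @ $28.25 = $3,164.00
Total COGS = $4,360.50 + $8,582.00 + $3,164.00 = $16,106.50
Ending inventory: 87 @ $28.25 = $2,457.75
Check: goods available $18,564.25 = COGS $16,106.50 + ending $2,457.75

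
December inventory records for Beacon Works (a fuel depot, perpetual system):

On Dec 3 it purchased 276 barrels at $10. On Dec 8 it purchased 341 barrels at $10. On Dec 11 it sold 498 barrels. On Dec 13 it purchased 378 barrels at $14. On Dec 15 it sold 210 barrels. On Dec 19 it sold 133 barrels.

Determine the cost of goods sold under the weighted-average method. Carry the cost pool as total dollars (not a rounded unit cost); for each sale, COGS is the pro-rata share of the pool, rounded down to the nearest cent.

After Dec 3: 276 on hand, pool $2,760.00 (≈ $10.0000 each)
After Dec 8: 617 on hand, pool $6,170.00 (≈ $10.0000 each)
Dec 11, sell 498: 498/617 × $6,170.00 → $4,980.00
After Dec 13: 497 on hand, pool $6,482.00 (≈ $13.0423 each)
Dec 15, sell 210: 210/497 × $6,482.00 → $2,738.87
Dec 19, sell 133: 133/287 × $3,743.13 → $1,734.62
Total COGS = $4,980.00 + $2,738.87 + $1,734.62 = $9,453.49
Ending inventory (cost pool remaining) = $2,008.51

COGS = $9,453.49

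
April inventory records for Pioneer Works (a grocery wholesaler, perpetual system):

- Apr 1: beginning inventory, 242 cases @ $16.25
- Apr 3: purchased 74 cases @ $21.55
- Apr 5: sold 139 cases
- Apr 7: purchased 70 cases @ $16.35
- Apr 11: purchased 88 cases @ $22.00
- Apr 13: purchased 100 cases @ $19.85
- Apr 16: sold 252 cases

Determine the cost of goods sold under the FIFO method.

Apr 5, 139 sold [FIFO — oldest first]: 139 @ $16.25 = $2,258.75
Apr 16, 252 sold [FIFO — oldest first]: 103 @ $16.25 + 74 @ $21.55 + 70 @ $16.35 + 5 @ $22.00 = $4,522.95
Total COGS = $2,258.75 + $4,522.95 = $6,781.70
Ending inventory: 83 @ $22.00 + 100 @ $19.85 = $3,811.00
Check: goods available $10,592.70 = COGS $6,781.70 + ending $3,811.00

COGS = $6,781.70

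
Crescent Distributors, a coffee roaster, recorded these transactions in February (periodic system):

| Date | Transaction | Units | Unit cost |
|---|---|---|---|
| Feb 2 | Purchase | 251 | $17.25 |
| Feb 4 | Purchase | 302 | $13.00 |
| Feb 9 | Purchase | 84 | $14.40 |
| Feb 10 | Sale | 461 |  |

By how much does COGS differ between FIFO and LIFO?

$630.40

FIFO COGS: 251 @ $17.25 + 210 @ $13.00 = $7,059.75
LIFO COGS: 84 @ $14.40 + 302 @ $13.00 + 75 @ $17.25 = $6,429.35
Difference = |$7,059.75 − $6,429.35| = $630.40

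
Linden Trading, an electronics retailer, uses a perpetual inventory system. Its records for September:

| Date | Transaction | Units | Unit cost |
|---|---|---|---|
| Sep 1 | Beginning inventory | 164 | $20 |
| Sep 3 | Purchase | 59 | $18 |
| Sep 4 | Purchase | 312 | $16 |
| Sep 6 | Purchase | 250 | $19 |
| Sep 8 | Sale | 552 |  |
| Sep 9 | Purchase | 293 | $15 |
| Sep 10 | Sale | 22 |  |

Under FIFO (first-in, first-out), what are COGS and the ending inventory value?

COGS = $10,075; ending inventory = $8,404

Sep 8, 552 sold [FIFO — oldest first]: 164 @ $20 + 59 @ $18 + 312 @ $16 + 17 @ $19 = $9,657
Sep 10, 22 sold [FIFO — oldest first]: 22 @ $19 = $418
Total COGS = $9,657 + $418 = $10,075
Ending inventory: 211 @ $19 + 293 @ $15 = $8,404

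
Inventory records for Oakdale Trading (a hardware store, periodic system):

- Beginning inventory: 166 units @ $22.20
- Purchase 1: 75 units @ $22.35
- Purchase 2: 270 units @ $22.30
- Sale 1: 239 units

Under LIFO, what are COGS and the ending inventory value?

Sale 1 (239) [LIFO — newest first]: 239 @ $22.30 = $5,329.70
Ending inventory: 166 @ $22.20 + 75 @ $22.35 + 31 @ $22.30 = $6,052.75

COGS = $5,329.70; ending inventory = $6,052.75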